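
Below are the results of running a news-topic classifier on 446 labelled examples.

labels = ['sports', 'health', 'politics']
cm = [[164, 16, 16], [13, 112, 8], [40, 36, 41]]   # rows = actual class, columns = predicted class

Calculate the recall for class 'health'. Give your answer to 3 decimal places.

Take TP from the diagonal, FP from the rest of the 'health' prediction marginal, FN from the rest of the 'health' actual marginal.
recall = TP/(TP+FN).
health: TP=112, FN=13+8=21 → 112/133 = 0.8421

0.842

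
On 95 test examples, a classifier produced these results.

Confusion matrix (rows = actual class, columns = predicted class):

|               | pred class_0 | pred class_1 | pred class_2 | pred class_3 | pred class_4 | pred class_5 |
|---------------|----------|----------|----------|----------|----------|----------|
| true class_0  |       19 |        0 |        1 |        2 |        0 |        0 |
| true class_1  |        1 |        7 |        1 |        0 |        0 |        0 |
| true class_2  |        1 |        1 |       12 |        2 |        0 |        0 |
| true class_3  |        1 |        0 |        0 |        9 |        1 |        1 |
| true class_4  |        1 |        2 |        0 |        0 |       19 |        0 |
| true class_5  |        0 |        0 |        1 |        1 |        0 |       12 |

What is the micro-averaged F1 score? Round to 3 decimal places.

0.821

Micro-averaging pools counts across classes: ΣTP=78, ΣFP=17, ΣFN=17.
Micro-F1 score = 2·TP/(2·TP+FP+FN) on pooled counts = 0.821 (equals overall accuracy in single-label multiclass).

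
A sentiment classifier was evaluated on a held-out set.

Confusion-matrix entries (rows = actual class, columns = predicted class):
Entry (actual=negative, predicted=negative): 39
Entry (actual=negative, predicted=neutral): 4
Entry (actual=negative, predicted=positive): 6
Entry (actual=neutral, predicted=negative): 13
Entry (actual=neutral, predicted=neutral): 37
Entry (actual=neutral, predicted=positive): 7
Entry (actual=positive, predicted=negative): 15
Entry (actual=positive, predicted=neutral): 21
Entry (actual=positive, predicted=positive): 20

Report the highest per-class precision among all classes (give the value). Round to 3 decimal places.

Per-class precision (TP/(TP+FP)):
  negative: TP=39, FP=13+15=28 → 39/67 = 0.5821
  neutral: TP=37, FP=4+21=25 → 37/62 = 0.5968
  positive: TP=20, FP=6+7=13 → 20/33 = 0.6061
Highest is class 'positive' with precision = 0.606.

0.606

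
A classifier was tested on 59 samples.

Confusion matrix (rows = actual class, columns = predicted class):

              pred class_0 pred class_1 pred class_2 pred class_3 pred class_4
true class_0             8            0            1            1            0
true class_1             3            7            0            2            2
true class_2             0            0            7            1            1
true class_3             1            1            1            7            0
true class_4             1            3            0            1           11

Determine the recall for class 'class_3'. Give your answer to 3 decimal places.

0.700

Treat 'class_3' as positive and all other classes as negative.
recall = TP/(TP+FN).
class_3: TP=7, FN=1+1+1+0=3 → 7/10 = 0.7000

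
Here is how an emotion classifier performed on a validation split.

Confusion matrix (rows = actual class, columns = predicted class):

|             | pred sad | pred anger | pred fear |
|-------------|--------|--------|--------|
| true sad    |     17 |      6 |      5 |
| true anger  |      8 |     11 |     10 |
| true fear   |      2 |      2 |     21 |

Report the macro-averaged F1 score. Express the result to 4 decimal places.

0.5883

Per-class F1 score (2·TP/(2·TP+FP+FN)):
  sad: TP=17, FP=8+2=10, FN=6+5=11 → 34/55 = 0.61818
  anger: TP=11, FP=6+2=8, FN=8+10=18 → 22/48 = 0.45833
  fear: TP=21, FP=5+10=15, FN=2+2=4 → 42/61 = 0.68852
Macro-F1 score = mean = (0.61818 + 0.45833 + 0.68852) / 3 = 0.5883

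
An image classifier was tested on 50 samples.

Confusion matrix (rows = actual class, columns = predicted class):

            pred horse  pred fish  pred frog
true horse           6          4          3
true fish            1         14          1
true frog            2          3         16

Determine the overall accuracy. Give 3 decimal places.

0.720

Accuracy = trace / total = (6+14+16=36) / 50 = 36/50 = 0.720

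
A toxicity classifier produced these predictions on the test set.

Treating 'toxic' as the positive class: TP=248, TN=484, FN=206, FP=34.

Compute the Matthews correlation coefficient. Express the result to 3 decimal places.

MCC = (TP·TN − FP·FN) / √((TP+FP)(TP+FN)(TN+FP)(TN+FN))
Numerator = 248·484 − 34·206 = 113028
Denominator = √(282·454·518·690) = √45759767760 = 213915.3285
MCC = 113028 / 213915.3285 = 0.528

0.528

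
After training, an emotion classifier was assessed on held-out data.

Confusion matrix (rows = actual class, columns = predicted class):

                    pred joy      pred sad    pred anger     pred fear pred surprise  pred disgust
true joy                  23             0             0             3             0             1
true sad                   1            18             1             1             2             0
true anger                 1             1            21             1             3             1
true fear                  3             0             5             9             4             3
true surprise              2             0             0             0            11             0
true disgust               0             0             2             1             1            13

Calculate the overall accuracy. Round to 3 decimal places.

0.720

Accuracy = trace / total = (23+18+21+9+11+13=95) / 132 = 95/132 = 0.720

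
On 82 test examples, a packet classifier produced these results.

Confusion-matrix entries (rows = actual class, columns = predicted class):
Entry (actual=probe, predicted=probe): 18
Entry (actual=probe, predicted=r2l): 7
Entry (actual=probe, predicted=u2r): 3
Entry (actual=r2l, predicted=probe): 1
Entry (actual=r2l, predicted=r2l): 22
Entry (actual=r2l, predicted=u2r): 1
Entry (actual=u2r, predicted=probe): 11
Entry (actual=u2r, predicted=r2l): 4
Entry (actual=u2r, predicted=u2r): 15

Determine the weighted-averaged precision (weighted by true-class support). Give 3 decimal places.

0.689

Per-class precision (TP/(TP+FP)):
  probe: TP=18, FP=1+11=12 → 18/30 = 0.6000
  r2l: TP=22, FP=7+4=11 → 22/33 = 0.6667
  u2r: TP=15, FP=3+1=4 → 15/19 = 0.7895
Weighted-precision = Σ (supportᵢ/N)·precisionᵢ with N=82: (28/82)·0.6000 + (24/82)·0.6667 + (30/82)·0.7895 = 0.689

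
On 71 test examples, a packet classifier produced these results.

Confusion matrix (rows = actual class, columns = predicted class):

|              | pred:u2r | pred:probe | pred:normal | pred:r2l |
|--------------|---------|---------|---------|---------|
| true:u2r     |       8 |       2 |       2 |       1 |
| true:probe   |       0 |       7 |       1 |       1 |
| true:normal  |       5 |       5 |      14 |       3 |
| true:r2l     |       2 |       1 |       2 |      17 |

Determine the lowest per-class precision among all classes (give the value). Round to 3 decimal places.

0.467

Per-class precision (TP/(TP+FP)):
  u2r: TP=8, FP=0+5+2=7 → 8/15 = 0.5333
  probe: TP=7, FP=2+5+1=8 → 7/15 = 0.4667
  normal: TP=14, FP=2+1+2=5 → 14/19 = 0.7368
  r2l: TP=17, FP=1+1+3=5 → 17/22 = 0.7727
Lowest is class 'probe' with precision = 0.467.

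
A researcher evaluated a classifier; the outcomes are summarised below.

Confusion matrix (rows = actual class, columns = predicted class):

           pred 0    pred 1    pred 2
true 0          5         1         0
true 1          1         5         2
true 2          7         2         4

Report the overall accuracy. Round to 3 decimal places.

0.519

Accuracy = trace / total = (5+5+4=14) / 27 = 14/27 = 0.519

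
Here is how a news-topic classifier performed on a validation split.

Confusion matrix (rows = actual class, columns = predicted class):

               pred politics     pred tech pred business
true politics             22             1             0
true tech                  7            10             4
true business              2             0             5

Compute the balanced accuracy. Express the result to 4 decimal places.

0.7157

Balanced accuracy = mean of per-class recall.
  politics: recall = 22/23 = 0.95652
  tech: recall = 10/21 = 0.47619
  business: recall = 5/7 = 0.71429
Mean = (0.95652 + 0.47619 + 0.71429) / 3 = 0.7157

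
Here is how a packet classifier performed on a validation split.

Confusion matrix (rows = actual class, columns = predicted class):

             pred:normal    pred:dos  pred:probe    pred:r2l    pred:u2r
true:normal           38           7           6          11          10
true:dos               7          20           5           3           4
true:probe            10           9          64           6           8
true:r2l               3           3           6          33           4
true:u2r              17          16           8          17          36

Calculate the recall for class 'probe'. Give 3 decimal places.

Treat 'probe' as positive and all other classes as negative.
recall = TP/(TP+FN).
probe: TP=64, FN=10+9+6+8=33 → 64/97 = 0.6598

0.660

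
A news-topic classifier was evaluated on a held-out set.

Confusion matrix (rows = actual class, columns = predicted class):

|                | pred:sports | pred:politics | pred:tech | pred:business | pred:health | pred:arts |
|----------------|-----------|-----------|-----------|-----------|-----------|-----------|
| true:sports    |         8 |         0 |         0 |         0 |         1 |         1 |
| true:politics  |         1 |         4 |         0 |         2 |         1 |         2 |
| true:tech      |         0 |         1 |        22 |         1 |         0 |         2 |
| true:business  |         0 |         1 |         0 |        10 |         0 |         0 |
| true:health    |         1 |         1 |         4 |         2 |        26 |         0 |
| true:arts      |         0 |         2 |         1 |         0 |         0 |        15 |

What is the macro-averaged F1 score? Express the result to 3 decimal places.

0.741

Per-class F1 score (2·TP/(2·TP+FP+FN)):
  sports: TP=8, FP=1+0+0+1+0=2, FN=0+0+0+1+1=2 → 16/20 = 0.8000
  politics: TP=4, FP=0+1+1+1+2=5, FN=1+0+2+1+2=6 → 8/19 = 0.4211
  tech: TP=22, FP=0+0+0+4+1=5, FN=0+1+1+0+2=4 → 44/53 = 0.8302
  business: TP=10, FP=0+2+1+2+0=5, FN=0+1+0+0+0=1 → 20/26 = 0.7692
  health: TP=26, FP=1+1+0+0+0=2, FN=1+1+4+2+0=8 → 52/62 = 0.8387
  arts: TP=15, FP=1+2+2+0+0=5, FN=0+2+1+0+0=3 → 30/38 = 0.7895
Macro-F1 score = mean = (0.8000 + 0.4211 + 0.8302 + 0.7692 + 0.8387 + 0.7895) / 6 = 0.741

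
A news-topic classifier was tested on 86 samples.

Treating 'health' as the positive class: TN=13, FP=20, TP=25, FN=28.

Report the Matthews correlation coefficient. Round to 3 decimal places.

-0.131

MCC = (TP·TN − FP·FN) / √((TP+FP)(TP+FN)(TN+FP)(TN+FN))
Numerator = 25·13 − 20·28 = -235
Denominator = √(45·53·33·41) = √3226905 = 1796.3588
MCC = -235 / 1796.3588 = -0.131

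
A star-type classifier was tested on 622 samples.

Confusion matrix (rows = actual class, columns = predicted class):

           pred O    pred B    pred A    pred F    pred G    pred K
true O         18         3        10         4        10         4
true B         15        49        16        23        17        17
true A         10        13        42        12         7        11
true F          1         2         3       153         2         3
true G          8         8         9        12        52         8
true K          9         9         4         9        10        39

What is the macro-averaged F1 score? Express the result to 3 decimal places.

0.511

Per-class F1 score (2·TP/(2·TP+FP+FN)):
  O: TP=18, FP=15+10+1+8+9=43, FN=3+10+4+10+4=31 → 36/110 = 0.3273
  B: TP=49, FP=3+13+2+8+9=35, FN=15+16+23+17+17=88 → 98/221 = 0.4434
  A: TP=42, FP=10+16+3+9+4=42, FN=10+13+12+7+11=53 → 84/179 = 0.4693
  F: TP=153, FP=4+23+12+12+9=60, FN=1+2+3+2+3=11 → 306/377 = 0.8117
  G: TP=52, FP=10+17+7+2+10=46, FN=8+8+9+12+8=45 → 104/195 = 0.5333
  K: TP=39, FP=4+17+11+3+8=43, FN=9+9+4+9+10=41 → 78/162 = 0.4815
Macro-F1 score = mean = (0.3273 + 0.4434 + 0.4693 + 0.8117 + 0.5333 + 0.4815) / 6 = 0.511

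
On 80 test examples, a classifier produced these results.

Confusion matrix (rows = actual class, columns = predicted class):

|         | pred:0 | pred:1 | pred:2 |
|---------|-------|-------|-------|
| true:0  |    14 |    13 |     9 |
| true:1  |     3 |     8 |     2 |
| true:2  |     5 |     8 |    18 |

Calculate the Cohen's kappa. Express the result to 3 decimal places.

0.261

Observed agreement pₒ = trace/N = 40/80 = 0.5000
Expected agreement pₑ = Σ (rowᵢ·colᵢ)/N² = (36·22 + 13·29 + 31·29)/80² = 0.3231
κ = (pₒ − pₑ)/(1 − pₑ) = (0.5000 − 0.3231)/(1 − 0.3231) = 0.261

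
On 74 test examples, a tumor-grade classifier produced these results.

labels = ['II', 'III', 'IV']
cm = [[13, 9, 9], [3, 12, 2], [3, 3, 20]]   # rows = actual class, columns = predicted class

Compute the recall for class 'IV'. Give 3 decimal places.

Take TP from the diagonal, FP from the rest of the 'IV' prediction marginal, FN from the rest of the 'IV' actual marginal.
recall = TP/(TP+FN).
IV: TP=20, FN=3+3=6 → 20/26 = 0.7692

0.769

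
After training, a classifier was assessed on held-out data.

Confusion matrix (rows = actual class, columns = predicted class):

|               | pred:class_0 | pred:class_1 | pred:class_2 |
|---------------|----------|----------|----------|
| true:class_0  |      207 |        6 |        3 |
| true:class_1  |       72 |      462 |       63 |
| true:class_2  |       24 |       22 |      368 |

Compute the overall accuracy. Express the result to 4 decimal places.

0.8452

Accuracy = trace / total = (207+462+368=1037) / 1227 = 1037/1227 = 0.8452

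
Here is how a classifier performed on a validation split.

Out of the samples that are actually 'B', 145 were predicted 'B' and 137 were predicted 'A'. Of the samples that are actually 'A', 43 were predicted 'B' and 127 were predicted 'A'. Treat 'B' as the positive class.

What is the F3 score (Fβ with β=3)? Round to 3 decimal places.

0.532

Fβ = (1+β²)·TP / ((1+β²)·TP + β²·FN + FP), with β²=9
= 10·145 / (10·145 + 9·137 + 43) = 0.532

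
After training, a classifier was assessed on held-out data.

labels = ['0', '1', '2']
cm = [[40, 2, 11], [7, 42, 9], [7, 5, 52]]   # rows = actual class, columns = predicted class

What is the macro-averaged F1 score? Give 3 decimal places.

0.766

Per-class F1 score (2·TP/(2·TP+FP+FN)):
  0: TP=40, FP=7+7=14, FN=2+11=13 → 80/107 = 0.7477
  1: TP=42, FP=2+5=7, FN=7+9=16 → 84/107 = 0.7850
  2: TP=52, FP=11+9=20, FN=7+5=12 → 104/136 = 0.7647
Macro-F1 score = mean = (0.7477 + 0.7850 + 0.7647) / 3 = 0.766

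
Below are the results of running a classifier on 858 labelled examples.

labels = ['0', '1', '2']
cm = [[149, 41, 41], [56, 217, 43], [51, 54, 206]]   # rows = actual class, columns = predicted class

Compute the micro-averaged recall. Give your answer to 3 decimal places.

0.667

Micro-averaging pools counts across classes: ΣTP=572, ΣFP=286, ΣFN=286.
Micro-recall = TP/(TP+FN) on pooled counts = 0.667 (equals overall accuracy in single-label multiclass).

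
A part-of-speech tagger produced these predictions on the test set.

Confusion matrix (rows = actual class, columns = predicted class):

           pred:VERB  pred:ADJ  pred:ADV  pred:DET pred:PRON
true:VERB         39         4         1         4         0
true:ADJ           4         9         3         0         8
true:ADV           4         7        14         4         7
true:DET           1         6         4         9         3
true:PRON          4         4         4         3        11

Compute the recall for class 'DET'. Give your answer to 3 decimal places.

recall = TP/(TP+FN).
DET: TP=9, FN=1+6+4+3=14 → 9/23 = 0.3913

0.391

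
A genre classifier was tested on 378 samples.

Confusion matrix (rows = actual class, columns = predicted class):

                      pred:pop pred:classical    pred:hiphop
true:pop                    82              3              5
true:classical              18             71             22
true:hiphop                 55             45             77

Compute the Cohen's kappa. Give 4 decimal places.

0.4251

Observed agreement pₒ = trace/N = 230/378 = 0.60847
Expected agreement pₑ = Σ (rowᵢ·colᵢ)/N² = (90·155 + 111·119 + 177·104)/378² = 0.31891
κ = (pₒ − pₑ)/(1 − pₑ) = (0.60847 − 0.31891)/(1 − 0.31891) = 0.4251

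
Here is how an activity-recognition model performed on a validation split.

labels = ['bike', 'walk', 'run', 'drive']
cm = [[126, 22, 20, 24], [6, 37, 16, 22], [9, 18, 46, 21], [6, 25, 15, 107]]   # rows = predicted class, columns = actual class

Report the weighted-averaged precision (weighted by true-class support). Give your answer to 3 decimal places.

Per-class precision (TP/(TP+FP)):
  bike: TP=126, FP=22+20+24=66 → 126/192 = 0.6563
  walk: TP=37, FP=6+16+22=44 → 37/81 = 0.4568
  run: TP=46, FP=9+18+21=48 → 46/94 = 0.4894
  drive: TP=107, FP=6+25+15=46 → 107/153 = 0.6993
Weighted-precision = Σ (supportᵢ/N)·precisionᵢ with N=520: (147/520)·0.6563 + (102/520)·0.4568 + (97/520)·0.4894 + (174/520)·0.6993 = 0.600

0.600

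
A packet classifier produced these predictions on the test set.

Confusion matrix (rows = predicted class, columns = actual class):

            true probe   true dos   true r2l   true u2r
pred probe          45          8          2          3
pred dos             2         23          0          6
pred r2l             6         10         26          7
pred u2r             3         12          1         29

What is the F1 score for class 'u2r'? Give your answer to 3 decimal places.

0.644

Take TP from the diagonal, FP from the rest of the 'u2r' prediction marginal, FN from the rest of the 'u2r' actual marginal.
F1 score = 2·TP/(2·TP+FP+FN).
u2r: TP=29, FP=3+12+1=16, FN=3+6+7=16 → 58/90 = 0.6444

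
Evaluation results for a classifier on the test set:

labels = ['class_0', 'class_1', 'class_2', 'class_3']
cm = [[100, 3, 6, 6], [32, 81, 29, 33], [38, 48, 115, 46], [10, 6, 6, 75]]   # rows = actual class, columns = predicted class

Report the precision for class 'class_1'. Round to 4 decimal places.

0.5870

One-vs-rest for 'class_1': TP = diagonal; FP = other classes predicted 'class_1'; FN = 'class_1' predicted as other.
precision = TP/(TP+FP).
class_1: TP=81, FP=3+48+6=57 → 81/138 = 0.58696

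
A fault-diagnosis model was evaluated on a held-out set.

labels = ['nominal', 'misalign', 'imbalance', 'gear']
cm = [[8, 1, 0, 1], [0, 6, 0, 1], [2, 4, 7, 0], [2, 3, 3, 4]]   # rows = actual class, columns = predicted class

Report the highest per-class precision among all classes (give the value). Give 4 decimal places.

Per-class precision (TP/(TP+FP)):
  nominal: TP=8, FP=0+2+2=4 → 8/12 = 0.66667
  misalign: TP=6, FP=1+4+3=8 → 6/14 = 0.42857
  imbalance: TP=7, FP=0+0+3=3 → 7/10 = 0.70000
  gear: TP=4, FP=1+1+0=2 → 4/6 = 0.66667
Highest is class 'imbalance' with precision = 0.7000.

0.7000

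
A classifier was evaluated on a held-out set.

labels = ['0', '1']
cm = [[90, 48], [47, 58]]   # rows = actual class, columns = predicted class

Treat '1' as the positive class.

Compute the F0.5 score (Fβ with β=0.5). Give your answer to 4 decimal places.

0.5482

Fβ = (1+β²)·TP / ((1+β²)·TP + β²·FN + FP), with β²=1/4
= 1.25·58 / (1.25·58 + 0.25·47 + 48) = 0.5482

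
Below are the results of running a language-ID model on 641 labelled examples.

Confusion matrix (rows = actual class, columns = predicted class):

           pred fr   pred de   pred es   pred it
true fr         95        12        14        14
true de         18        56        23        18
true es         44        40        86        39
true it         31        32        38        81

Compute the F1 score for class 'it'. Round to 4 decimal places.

Treat 'it' as positive and all other classes as negative.
F1 score = 2·TP/(2·TP+FP+FN).
it: TP=81, FP=14+18+39=71, FN=31+32+38=101 → 162/334 = 0.48503

0.4850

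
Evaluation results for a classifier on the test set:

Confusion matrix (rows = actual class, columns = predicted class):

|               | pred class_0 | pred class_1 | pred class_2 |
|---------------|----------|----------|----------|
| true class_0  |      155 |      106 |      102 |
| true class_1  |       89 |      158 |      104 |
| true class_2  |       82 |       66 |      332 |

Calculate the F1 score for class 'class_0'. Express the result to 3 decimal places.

One-vs-rest for 'class_0': TP = diagonal; FP = other classes predicted 'class_0'; FN = 'class_0' predicted as other.
F1 score = 2·TP/(2·TP+FP+FN).
class_0: TP=155, FP=89+82=171, FN=106+102=208 → 310/689 = 0.4499

0.450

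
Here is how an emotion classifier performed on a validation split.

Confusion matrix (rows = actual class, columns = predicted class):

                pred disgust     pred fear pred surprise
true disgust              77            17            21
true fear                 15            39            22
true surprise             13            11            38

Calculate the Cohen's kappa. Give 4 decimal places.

Observed agreement pₒ = trace/N = 154/253 = 0.60870
Expected agreement pₑ = Σ (rowᵢ·colᵢ)/N² = (115·105 + 76·67 + 62·81)/253² = 0.34665
κ = (pₒ − pₑ)/(1 − pₑ) = (0.60870 − 0.34665)/(1 − 0.34665) = 0.4011

0.4011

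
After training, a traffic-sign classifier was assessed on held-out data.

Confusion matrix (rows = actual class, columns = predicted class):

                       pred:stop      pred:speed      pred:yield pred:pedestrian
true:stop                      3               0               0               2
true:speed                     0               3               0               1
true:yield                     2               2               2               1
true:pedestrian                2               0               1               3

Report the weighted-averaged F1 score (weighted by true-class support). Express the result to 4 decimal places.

0.4880

Per-class F1 score (2·TP/(2·TP+FP+FN)):
  stop: TP=3, FP=0+2+2=4, FN=0+0+2=2 → 6/12 = 0.50000
  speed: TP=3, FP=0+2+0=2, FN=0+0+1=1 → 6/9 = 0.66667
  yield: TP=2, FP=0+0+1=1, FN=2+2+1=5 → 4/10 = 0.40000
  pedestrian: TP=3, FP=2+1+1=4, FN=2+0+1=3 → 6/13 = 0.46154
Weighted-F1 score = Σ (supportᵢ/N)·F1 scoreᵢ with N=22: (5/22)·0.50000 + (4/22)·0.66667 + (7/22)·0.40000 + (6/22)·0.46154 = 0.4880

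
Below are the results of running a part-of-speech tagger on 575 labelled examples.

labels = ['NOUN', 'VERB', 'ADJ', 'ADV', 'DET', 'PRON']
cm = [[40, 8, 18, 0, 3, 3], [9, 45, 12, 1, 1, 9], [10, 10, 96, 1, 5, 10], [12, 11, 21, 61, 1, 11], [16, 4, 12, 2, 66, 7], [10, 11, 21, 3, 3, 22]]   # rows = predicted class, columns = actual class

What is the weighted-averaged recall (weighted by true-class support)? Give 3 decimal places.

0.574

Per-class recall (TP/(TP+FN)):
  NOUN: TP=40, FN=9+10+12+16+10=57 → 40/97 = 0.4124
  VERB: TP=45, FN=8+10+11+4+11=44 → 45/89 = 0.5056
  ADJ: TP=96, FN=18+12+21+12+21=84 → 96/180 = 0.5333
  ADV: TP=61, FN=0+1+1+2+3=7 → 61/68 = 0.8971
  DET: TP=66, FN=3+1+5+1+3=13 → 66/79 = 0.8354
  PRON: TP=22, FN=3+9+10+11+7=40 → 22/62 = 0.3548
Weighted-recall = Σ (supportᵢ/N)·recallᵢ with N=575: (97/575)·0.4124 + (89/575)·0.5056 + (180/575)·0.5333 + (68/575)·0.8971 + (79/575)·0.8354 + (62/575)·0.3548 = 0.574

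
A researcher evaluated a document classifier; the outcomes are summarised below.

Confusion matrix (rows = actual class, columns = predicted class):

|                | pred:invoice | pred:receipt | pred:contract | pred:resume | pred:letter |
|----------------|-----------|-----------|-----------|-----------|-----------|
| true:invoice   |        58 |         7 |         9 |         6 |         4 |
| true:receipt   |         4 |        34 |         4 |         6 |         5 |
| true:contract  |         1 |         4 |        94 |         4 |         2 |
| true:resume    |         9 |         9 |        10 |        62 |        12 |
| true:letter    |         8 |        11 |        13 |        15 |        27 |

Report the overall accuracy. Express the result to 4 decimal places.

0.6579

Accuracy = trace / total = (58+34+94+62+27=275) / 418 = 275/418 = 0.6579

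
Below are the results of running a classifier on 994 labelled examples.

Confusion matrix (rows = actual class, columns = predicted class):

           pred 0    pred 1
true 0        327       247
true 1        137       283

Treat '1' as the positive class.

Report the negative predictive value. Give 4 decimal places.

NPV = TN/(TN+FN) = 327/(327+137) = 0.7047

0.7047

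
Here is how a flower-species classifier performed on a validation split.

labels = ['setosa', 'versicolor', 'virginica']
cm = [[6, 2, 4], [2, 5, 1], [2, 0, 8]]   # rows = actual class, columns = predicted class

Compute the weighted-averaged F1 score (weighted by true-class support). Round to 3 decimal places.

Per-class F1 score (2·TP/(2·TP+FP+FN)):
  setosa: TP=6, FP=2+2=4, FN=2+4=6 → 12/22 = 0.5455
  versicolor: TP=5, FP=2+0=2, FN=2+1=3 → 10/15 = 0.6667
  virginica: TP=8, FP=4+1=5, FN=2+0=2 → 16/23 = 0.6957
Weighted-F1 score = Σ (supportᵢ/N)·F1 scoreᵢ with N=30: (12/30)·0.5455 + (8/30)·0.6667 + (10/30)·0.6957 = 0.628

0.628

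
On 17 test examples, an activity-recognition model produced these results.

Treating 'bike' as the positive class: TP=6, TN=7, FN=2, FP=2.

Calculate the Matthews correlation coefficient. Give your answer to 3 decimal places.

0.528

MCC = (TP·TN − FP·FN) / √((TP+FP)(TP+FN)(TN+FP)(TN+FN))
Numerator = 6·7 − 2·2 = 38
Denominator = √(8·8·9·9) = √5184 = 72.0000
MCC = 38 / 72.0000 = 0.528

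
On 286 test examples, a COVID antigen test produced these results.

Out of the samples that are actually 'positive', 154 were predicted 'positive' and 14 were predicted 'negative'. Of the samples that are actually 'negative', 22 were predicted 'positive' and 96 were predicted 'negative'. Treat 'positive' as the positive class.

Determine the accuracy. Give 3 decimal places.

Accuracy = (TP+TN)/N = (154+96)/286 = 0.874

0.874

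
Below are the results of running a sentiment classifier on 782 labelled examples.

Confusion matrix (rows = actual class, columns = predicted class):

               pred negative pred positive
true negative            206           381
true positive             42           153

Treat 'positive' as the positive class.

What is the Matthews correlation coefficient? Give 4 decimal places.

MCC = (TP·TN − FP·FN) / √((TP+FP)(TP+FN)(TN+FP)(TN+FN))
Numerator = 153·206 − 381·42 = 15516
Denominator = √(534·195·587·248) = √15158828880 = 123121.1959
MCC = 15516 / 123121.1959 = 0.1260

0.1260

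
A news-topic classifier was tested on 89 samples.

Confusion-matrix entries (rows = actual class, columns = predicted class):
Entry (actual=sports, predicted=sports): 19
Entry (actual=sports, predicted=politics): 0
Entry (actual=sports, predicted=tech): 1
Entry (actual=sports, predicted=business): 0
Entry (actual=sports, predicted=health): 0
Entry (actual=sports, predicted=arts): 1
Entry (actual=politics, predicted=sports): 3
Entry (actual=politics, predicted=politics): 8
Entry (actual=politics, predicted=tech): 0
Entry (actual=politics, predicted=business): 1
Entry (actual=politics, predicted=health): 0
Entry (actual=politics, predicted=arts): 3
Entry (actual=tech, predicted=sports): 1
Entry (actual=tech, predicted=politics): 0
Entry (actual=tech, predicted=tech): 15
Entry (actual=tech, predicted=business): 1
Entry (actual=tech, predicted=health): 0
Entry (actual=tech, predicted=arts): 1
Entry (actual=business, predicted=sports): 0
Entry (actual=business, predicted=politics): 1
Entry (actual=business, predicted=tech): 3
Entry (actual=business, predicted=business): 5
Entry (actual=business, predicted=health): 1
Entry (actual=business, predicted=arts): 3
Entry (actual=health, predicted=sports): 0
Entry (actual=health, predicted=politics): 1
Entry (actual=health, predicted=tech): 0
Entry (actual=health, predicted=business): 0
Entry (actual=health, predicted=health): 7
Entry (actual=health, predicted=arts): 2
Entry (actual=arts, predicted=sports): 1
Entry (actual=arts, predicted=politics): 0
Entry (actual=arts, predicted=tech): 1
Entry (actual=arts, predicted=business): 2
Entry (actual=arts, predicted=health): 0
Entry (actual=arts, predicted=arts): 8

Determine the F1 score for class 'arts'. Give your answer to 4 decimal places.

0.5333

Treat 'arts' as positive and all other classes as negative.
F1 score = 2·TP/(2·TP+FP+FN).
arts: TP=8, FP=1+3+1+3+2=10, FN=1+0+1+2+0=4 → 16/30 = 0.53333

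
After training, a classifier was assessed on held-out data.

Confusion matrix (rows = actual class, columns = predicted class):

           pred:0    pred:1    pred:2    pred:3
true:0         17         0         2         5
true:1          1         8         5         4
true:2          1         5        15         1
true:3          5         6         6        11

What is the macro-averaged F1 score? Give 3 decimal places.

Per-class F1 score (2·TP/(2·TP+FP+FN)):
  0: TP=17, FP=1+1+5=7, FN=0+2+5=7 → 34/48 = 0.7083
  1: TP=8, FP=0+5+6=11, FN=1+5+4=10 → 16/37 = 0.4324
  2: TP=15, FP=2+5+6=13, FN=1+5+1=7 → 30/50 = 0.6000
  3: TP=11, FP=5+4+1=10, FN=5+6+6=17 → 22/49 = 0.4490
Macro-F1 score = mean = (0.7083 + 0.4324 + 0.6000 + 0.4490) / 4 = 0.547

0.547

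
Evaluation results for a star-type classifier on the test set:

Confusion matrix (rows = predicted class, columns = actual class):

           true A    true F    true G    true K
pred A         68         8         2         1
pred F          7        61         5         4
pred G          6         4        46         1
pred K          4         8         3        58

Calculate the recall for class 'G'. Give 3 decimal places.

Take TP from the diagonal, FP from the rest of the 'G' prediction marginal, FN from the rest of the 'G' actual marginal.
recall = TP/(TP+FN).
G: TP=46, FN=2+5+3=10 → 46/56 = 0.8214

0.821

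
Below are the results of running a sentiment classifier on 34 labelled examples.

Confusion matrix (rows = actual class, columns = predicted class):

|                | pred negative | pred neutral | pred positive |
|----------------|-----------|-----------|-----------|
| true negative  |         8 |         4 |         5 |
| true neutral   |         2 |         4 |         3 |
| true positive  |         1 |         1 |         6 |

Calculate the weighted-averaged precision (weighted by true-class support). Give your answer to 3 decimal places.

0.582

Per-class precision (TP/(TP+FP)):
  negative: TP=8, FP=2+1=3 → 8/11 = 0.7273
  neutral: TP=4, FP=4+1=5 → 4/9 = 0.4444
  positive: TP=6, FP=5+3=8 → 6/14 = 0.4286
Weighted-precision = Σ (supportᵢ/N)·precisionᵢ with N=34: (17/34)·0.7273 + (9/34)·0.4444 + (8/34)·0.4286 = 0.582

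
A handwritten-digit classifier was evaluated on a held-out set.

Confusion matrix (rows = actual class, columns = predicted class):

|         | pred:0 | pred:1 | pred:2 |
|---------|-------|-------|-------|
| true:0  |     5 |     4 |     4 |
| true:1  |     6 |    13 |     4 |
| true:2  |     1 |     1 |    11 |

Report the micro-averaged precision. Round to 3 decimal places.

0.592

Micro-averaging pools counts across classes: ΣTP=29, ΣFP=20, ΣFN=20.
Micro-precision = TP/(TP+FP) on pooled counts = 0.592 (equals overall accuracy in single-label multiclass).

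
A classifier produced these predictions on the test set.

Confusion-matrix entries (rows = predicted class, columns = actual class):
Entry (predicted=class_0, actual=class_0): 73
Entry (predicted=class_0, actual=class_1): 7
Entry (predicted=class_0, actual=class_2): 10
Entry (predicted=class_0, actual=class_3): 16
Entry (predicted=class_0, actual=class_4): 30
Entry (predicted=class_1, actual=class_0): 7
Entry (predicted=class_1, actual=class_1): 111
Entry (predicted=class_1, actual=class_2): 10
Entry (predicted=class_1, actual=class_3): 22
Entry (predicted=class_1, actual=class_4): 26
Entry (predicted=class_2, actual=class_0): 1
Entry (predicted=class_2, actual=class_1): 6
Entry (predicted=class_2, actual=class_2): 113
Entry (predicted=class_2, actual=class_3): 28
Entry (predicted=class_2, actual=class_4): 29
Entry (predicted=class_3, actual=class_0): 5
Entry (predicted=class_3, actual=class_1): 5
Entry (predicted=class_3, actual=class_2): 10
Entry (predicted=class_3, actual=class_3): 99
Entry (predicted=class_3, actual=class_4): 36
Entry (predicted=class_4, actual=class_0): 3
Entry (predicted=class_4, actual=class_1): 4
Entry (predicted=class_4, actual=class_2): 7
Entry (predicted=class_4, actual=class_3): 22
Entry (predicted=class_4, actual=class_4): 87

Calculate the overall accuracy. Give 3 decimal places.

0.630

Accuracy = trace / total = (73+111+113+99+87=483) / 767 = 483/767 = 0.630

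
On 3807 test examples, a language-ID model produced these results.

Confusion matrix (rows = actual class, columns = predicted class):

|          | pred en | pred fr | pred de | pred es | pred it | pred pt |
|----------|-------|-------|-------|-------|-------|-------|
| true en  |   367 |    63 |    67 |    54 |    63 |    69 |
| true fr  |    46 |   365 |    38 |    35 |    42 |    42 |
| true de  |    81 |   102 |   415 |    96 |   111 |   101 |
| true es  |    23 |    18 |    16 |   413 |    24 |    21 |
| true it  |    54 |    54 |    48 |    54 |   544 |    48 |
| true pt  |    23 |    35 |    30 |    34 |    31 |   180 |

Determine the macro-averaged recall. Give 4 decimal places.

Per-class recall (TP/(TP+FN)):
  en: TP=367, FN=63+67+54+63+69=316 → 367/683 = 0.53734
  fr: TP=365, FN=46+38+35+42+42=203 → 365/568 = 0.64261
  de: TP=415, FN=81+102+96+111+101=491 → 415/906 = 0.45806
  es: TP=413, FN=23+18+16+24+21=102 → 413/515 = 0.80194
  it: TP=544, FN=54+54+48+54+48=258 → 544/802 = 0.67830
  pt: TP=180, FN=23+35+30+34+31=153 → 180/333 = 0.54054
Macro-recall = mean = (0.53734 + 0.64261 + 0.45806 + 0.80194 + 0.67830 + 0.54054) / 6 = 0.6098

0.6098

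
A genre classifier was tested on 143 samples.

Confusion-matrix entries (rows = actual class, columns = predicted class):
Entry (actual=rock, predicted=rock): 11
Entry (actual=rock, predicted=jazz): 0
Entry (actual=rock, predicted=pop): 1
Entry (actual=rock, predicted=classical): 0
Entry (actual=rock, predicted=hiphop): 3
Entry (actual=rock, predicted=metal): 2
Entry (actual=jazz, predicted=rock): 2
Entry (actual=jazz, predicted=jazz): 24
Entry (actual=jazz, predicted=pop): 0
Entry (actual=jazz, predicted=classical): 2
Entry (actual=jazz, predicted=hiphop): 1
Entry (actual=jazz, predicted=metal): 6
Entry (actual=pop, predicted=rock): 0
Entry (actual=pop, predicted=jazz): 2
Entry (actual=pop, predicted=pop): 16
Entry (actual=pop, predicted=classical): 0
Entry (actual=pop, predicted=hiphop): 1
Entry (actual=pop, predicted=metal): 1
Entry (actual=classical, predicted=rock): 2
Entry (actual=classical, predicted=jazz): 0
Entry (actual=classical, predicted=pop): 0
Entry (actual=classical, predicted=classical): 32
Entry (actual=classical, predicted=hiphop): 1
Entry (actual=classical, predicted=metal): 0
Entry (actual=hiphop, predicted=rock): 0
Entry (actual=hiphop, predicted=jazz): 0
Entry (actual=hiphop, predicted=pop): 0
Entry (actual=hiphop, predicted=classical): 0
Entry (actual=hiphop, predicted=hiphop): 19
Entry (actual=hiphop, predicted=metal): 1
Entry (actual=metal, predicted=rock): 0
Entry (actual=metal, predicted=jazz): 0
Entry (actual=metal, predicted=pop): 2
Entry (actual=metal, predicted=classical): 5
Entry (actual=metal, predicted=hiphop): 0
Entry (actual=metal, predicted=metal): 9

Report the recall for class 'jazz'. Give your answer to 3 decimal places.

Treat 'jazz' as positive and all other classes as negative.
recall = TP/(TP+FN).
jazz: TP=24, FN=2+0+2+1+6=11 → 24/35 = 0.6857

0.686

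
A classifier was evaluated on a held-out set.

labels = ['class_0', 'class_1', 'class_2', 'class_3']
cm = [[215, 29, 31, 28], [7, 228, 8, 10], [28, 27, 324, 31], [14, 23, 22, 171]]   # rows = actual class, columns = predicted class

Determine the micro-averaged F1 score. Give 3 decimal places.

Micro-averaging pools counts across classes: ΣTP=938, ΣFP=258, ΣFN=258.
Micro-F1 score = 2·TP/(2·TP+FP+FN) on pooled counts = 0.784 (equals overall accuracy in single-label multiclass).

0.784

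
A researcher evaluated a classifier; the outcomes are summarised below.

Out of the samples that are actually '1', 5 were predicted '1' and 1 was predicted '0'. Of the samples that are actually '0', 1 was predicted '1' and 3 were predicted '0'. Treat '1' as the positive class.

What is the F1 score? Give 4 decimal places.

0.8333

Precision = TP/(TP+FP) = 5/6 = 0.8333
Recall = TP/(TP+FN) = 5/6 = 0.8333
F1 = 2·TP/(2·TP+FP+FN) = 10/12 = 0.8333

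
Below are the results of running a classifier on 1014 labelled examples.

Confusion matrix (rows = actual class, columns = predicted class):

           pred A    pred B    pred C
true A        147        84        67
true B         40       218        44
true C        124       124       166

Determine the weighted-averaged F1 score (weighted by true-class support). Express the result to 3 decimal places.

Per-class F1 score (2·TP/(2·TP+FP+FN)):
  A: TP=147, FP=40+124=164, FN=84+67=151 → 294/609 = 0.4828
  B: TP=218, FP=84+124=208, FN=40+44=84 → 436/728 = 0.5989
  C: TP=166, FP=67+44=111, FN=124+124=248 → 332/691 = 0.4805
Weighted-F1 score = Σ (supportᵢ/N)·F1 scoreᵢ with N=1014: (298/1014)·0.4828 + (302/1014)·0.5989 + (414/1014)·0.4805 = 0.516

0.516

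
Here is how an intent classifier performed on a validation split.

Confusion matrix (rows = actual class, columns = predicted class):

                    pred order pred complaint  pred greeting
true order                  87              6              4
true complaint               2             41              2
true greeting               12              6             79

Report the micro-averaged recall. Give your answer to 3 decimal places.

0.866

Micro-averaging pools counts across classes: ΣTP=207, ΣFP=32, ΣFN=32.
Micro-recall = TP/(TP+FN) on pooled counts = 0.866 (equals overall accuracy in single-label multiclass).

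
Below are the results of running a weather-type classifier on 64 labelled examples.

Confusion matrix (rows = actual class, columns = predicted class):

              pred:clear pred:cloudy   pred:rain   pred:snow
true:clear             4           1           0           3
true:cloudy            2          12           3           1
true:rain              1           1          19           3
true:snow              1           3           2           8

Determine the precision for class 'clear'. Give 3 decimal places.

precision = TP/(TP+FP).
clear: TP=4, FP=2+1+1=4 → 4/8 = 0.5000

0.500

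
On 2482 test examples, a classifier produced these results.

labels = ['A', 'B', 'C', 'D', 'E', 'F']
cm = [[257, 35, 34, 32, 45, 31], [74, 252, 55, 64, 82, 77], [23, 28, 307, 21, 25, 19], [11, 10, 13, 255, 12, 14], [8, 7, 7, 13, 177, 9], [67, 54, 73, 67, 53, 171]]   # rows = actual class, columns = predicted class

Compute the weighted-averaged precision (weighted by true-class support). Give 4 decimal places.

Per-class precision (TP/(TP+FP)):
  A: TP=257, FP=74+23+11+8+67=183 → 257/440 = 0.58409
  B: TP=252, FP=35+28+10+7+54=134 → 252/386 = 0.65285
  C: TP=307, FP=34+55+13+7+73=182 → 307/489 = 0.62781
  D: TP=255, FP=32+64+21+13+67=197 → 255/452 = 0.56416
  E: TP=177, FP=45+82+25+12+53=217 → 177/394 = 0.44924
  F: TP=171, FP=31+77+19+14+9=150 → 171/321 = 0.53271
Weighted-precision = Σ (supportᵢ/N)·precisionᵢ with N=2482: (434/2482)·0.58409 + (604/2482)·0.65285 + (423/2482)·0.62781 + (315/2482)·0.56416 + (221/2482)·0.44924 + (485/2482)·0.53271 = 0.5837

0.5837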